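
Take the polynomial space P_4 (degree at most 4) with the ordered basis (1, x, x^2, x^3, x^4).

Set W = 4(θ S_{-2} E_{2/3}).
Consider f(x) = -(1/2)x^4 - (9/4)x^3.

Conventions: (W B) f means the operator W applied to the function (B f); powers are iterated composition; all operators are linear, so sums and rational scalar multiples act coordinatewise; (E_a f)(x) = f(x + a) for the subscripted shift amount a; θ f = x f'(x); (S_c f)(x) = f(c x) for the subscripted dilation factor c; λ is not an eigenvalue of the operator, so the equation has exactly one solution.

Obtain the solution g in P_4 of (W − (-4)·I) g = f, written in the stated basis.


write g with unknown coordinates in the stated basis and equate coefficients in (W − (-4)·I) g = f
solving from the highest basis element down gives g = -(1/520)x^4 + (31/1040)x^3 - (17/351)x^2 + (571/10530)x
check: W g = -(32/65)x^4 - (154/65)x^3 + (68/351)x^2 - (1142/5265)x
so W g − (-4)·g = -(1/2)x^4 - (9/4)x^3 = f ✓

the result is g(x) = -(1/520)x^4 + (31/1040)x^3 - (17/351)x^2 + (571/10530)x


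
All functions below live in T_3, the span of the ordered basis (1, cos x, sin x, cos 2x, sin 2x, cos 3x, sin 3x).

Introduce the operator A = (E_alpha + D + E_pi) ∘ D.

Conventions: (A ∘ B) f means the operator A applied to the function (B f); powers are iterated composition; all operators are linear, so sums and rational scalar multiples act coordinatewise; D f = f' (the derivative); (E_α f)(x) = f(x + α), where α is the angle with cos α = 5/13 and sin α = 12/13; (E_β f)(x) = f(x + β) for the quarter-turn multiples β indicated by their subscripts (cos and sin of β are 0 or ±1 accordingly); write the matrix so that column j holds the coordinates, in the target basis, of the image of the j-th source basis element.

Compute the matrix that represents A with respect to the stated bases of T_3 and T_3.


the matrix is [[0, 0, 0, 0, 0, 0, 0]; [0, -25/13, -8/13, 0, 0, 0, 0]; [0, 8/13, -25/13, 0, 0, 0, 0]; [0, 0, 0, -916/169, 100/169, 0, 0]; [0, 0, 0, -100/169, -916/169, 0, 0]; [0, 0, 0, 0, 0, -17289/2197, -12696/2197]; [0, 0, 0, 0, 0, 12696/2197, -17289/2197]] (rows listed top to bottom)

image of 1: 0
image of cos x: -(25/13)cos x + (8/13)sin x
image of sin x: -(8/13)cos x - (25/13)sin x
image of cos 2x: -(916/169)cos 2x - (100/169)sin 2x
image of sin 2x: (100/169)cos 2x - (916/169)sin 2x
image of cos 3x: -(17289/2197)cos 3x + (12696/2197)sin 3x
image of sin 3x: -(12696/2197)cos 3x - (17289/2197)sin 3x
each image's coordinates form column j of the matrix


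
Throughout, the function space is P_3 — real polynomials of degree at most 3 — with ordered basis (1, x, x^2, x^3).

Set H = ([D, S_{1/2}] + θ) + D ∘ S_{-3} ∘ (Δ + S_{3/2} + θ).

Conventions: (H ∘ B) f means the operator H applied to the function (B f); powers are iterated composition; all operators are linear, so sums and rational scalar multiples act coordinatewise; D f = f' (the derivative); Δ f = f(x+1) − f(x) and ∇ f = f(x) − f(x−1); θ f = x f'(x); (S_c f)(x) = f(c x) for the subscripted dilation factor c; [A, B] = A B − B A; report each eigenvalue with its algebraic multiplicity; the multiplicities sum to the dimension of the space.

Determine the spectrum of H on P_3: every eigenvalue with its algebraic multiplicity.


image of 1: 0
image of x: x - 8
image of x^2: 2x^2 + 76x - 6
image of x^3: 3x^3 - (2067/4)x^2 + 54x - 9
the matrix is upper triangular; its diagonal is (0, 1, 2, 3)
for a triangular matrix the eigenvalues are the diagonal entries, with algebraic multiplicity their repetition count

λ = 0 (multiplicity 1), λ = 1 (multiplicity 1), λ = 2 (multiplicity 1), λ = 3 (multiplicity 1)


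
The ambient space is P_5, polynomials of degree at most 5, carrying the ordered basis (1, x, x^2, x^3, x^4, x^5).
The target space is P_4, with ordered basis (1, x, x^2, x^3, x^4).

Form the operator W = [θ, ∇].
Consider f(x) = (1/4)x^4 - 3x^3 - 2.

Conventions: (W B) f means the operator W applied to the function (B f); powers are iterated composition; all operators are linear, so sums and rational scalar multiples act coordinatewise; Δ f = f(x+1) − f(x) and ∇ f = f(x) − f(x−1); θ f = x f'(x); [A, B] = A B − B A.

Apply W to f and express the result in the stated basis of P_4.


the result is g(x) = -x^3 + 12x^2 - 21x + 10

∇ f = x^3 - (21/2)x^2 + 10x - 13/4
θ ∇ f = 3x^3 - 21x^2 + 10x
θ f = x^4 - 9x^3
∇ θ f = 4x^3 - 33x^2 + 31x - 10
[θ, ∇] f = -x^3 + 12x^2 - 21x + 10


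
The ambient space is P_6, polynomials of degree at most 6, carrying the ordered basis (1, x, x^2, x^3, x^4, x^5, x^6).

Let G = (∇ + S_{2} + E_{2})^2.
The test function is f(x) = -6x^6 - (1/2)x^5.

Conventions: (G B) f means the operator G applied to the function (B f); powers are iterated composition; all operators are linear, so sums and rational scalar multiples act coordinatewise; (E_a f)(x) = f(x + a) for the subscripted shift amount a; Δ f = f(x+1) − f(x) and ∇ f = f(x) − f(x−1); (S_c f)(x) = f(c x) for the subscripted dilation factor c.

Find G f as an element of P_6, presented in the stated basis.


∇ f = -36x^5 + (175/2)x^4 - 115x^3 + 85x^2 - (67/2)x + 11/2
S_{2} f = -384x^6 - 16x^5
E_{2} f = -6x^6 - (145/2)x^5 - 365x^4 - 980x^3 - 1480x^2 - 1192x - 400
(∇ + S_{2} + E_{2}) f = -390x^6 - (249/2)x^5 - (555/2)x^4 - 1095x^3 - 1395x^2 - (2451/2)x - 789/2
∇ (∇ + S_{2} + E_{2}) f = -2340x^5 + (10455/2)x^4 - 7665x^3 + 2985x^2 - (4665/2)x - 765/2
S_{2} (∇ + S_{2} + E_{2}) f = -24960x^6 - 3984x^5 - 4440x^4 - 8760x^3 - 5580x^2 - 2451x - 789/2
E_{2} (∇ + S_{2} + E_{2}) f = -390x^6 - (9609/2)x^5 - (49845/2)x^4 - 70695x^3 - 118185x^2 - (227331/2)x - 101139/2
(∇ + S_{2} + E_{2}) (∇ + S_{2} + E_{2}) f = -25350x^6 - (22257/2)x^5 - 24135x^4 - 87120x^3 - 120780x^2 - 118449x - 102693/2

g(x) = -25350x^6 - (22257/2)x^5 - 24135x^4 - 87120x^3 - 120780x^2 - 118449x - 102693/2


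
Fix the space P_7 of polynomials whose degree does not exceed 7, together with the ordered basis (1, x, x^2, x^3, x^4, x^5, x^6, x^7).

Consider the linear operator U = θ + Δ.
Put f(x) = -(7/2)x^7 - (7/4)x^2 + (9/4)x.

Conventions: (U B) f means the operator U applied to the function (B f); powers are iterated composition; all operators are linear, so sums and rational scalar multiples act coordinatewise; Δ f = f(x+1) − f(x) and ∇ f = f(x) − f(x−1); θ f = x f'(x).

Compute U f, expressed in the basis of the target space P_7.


g(x) = -(49/2)x^7 - (49/2)x^6 - (147/2)x^5 - (245/2)x^4 - (245/2)x^3 - 77x^2 - (103/4)x - 3

θ f = -(49/2)x^7 - (7/2)x^2 + (9/4)x
Δ f = -(49/2)x^6 - (147/2)x^5 - (245/2)x^4 - (245/2)x^3 - (147/2)x^2 - 28x - 3
(θ + Δ) f = -(49/2)x^7 - (49/2)x^6 - (147/2)x^5 - (245/2)x^4 - (245/2)x^3 - 77x^2 - (103/4)x - 3


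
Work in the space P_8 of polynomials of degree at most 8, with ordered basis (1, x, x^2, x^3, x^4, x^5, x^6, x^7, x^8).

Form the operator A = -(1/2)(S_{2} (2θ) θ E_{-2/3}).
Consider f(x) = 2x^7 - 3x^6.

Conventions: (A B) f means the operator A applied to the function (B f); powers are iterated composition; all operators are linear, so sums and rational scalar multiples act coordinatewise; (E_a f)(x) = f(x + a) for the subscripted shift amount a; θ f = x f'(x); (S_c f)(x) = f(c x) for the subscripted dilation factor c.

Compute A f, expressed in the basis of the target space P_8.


E_{-2/3} f = 2x^7 - (37/3)x^6 + (92/3)x^5 - (1100/27)x^4 + (2560/81)x^3 - (1168/81)x^2 + (2624/729)x - 832/2187
θ E_{-2/3} f = 14x^7 - 74x^6 + (460/3)x^5 - (4400/27)x^4 + (2560/27)x^3 - (2336/81)x^2 + (2624/729)x
θ θ E_{-2/3} f = 98x^7 - 444x^6 + (2300/3)x^5 - (17600/27)x^4 + (2560/9)x^3 - (4672/81)x^2 + (2624/729)x
(2θ) θ E_{-2/3} f = 196x^7 - 888x^6 + (4600/3)x^5 - (35200/27)x^4 + (5120/9)x^3 - (9344/81)x^2 + (5248/729)x
S_{2} ((2θ) θ E_{-2/3}) f = 25088x^7 - 56832x^6 + (147200/3)x^5 - (563200/27)x^4 + (40960/9)x^3 - (37376/81)x^2 + (10496/729)x
(-(1/2)(S_{2} (2θ) θ E_{-2/3})) f = -12544x^7 + 28416x^6 - (73600/3)x^5 + (281600/27)x^4 - (20480/9)x^3 + (18688/81)x^2 - (5248/729)x

g(x) = -12544x^7 + 28416x^6 - (73600/3)x^5 + (281600/27)x^4 - (20480/9)x^3 + (18688/81)x^2 - (5248/729)x


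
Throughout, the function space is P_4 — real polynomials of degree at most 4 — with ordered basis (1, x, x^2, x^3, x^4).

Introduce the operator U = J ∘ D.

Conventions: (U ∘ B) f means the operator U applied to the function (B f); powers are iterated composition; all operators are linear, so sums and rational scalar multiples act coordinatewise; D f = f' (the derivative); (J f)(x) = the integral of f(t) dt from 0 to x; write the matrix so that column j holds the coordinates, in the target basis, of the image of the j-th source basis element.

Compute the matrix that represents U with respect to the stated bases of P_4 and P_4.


image of 1: 0
image of x: x
image of x^2: x^2
image of x^3: x^3
image of x^4: x^4
each image's coordinates form column j of the matrix

the matrix is [[0, 0, 0, 0, 0]; [0, 1, 0, 0, 0]; [0, 0, 1, 0, 0]; [0, 0, 0, 1, 0]; [0, 0, 0, 0, 1]] (rows listed top to bottom)


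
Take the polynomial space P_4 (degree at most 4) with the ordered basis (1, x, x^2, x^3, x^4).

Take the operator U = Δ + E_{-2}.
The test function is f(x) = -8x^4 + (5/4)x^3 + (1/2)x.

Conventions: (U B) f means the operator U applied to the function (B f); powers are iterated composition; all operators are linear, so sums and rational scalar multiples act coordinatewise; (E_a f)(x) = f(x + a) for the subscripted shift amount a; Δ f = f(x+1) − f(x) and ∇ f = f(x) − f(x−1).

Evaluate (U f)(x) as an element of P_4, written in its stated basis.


g(x) = -8x^4 + (133/4)x^3 - (975/4)x^2 + (973/4)x - 581/4

Δ f = -32x^3 - (177/4)x^2 - (113/4)x - 25/4
E_{-2} f = -8x^4 + (261/4)x^3 - (399/2)x^2 + (543/2)x - 139
(Δ + E_{-2}) f = -8x^4 + (133/4)x^3 - (975/4)x^2 + (973/4)x - 581/4


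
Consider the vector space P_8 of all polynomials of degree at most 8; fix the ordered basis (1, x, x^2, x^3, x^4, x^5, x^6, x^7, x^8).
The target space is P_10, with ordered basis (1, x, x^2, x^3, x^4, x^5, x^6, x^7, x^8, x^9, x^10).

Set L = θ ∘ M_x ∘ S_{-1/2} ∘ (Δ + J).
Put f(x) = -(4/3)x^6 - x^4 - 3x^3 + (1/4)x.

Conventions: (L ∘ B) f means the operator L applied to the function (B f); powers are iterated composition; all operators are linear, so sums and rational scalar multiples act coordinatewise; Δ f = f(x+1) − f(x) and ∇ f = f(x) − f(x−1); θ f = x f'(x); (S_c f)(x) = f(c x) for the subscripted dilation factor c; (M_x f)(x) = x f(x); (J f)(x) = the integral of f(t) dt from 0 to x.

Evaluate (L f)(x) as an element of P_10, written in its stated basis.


g(x) = (1/84)x^8 + (123/80)x^6 - (415/64)x^5 + (46/3)x^4 - (837/32)x^3 + 21x^2 - (61/12)x

Δ f = -8x^5 - 20x^4 - (92/3)x^3 - 35x^2 - 21x - 61/12
J f = -(4/21)x^7 - (1/5)x^5 - (3/4)x^4 + (1/8)x^2
(Δ + J) f = -(4/21)x^7 - (41/5)x^5 - (83/4)x^4 - (92/3)x^3 - (279/8)x^2 - 21x - 61/12
S_{-1/2} (Δ + J) f = (1/672)x^7 + (41/160)x^5 - (83/64)x^4 + (23/6)x^3 - (279/32)x^2 + (21/2)x - 61/12
M_x S_{-1/2} (Δ + J) f = (1/672)x^8 + (41/160)x^6 - (83/64)x^5 + (23/6)x^4 - (279/32)x^3 + (21/2)x^2 - (61/12)x
θ M_x S_{-1/2} (Δ + J) f = (1/84)x^8 + (123/80)x^6 - (415/64)x^5 + (46/3)x^4 - (837/32)x^3 + 21x^2 - (61/12)x


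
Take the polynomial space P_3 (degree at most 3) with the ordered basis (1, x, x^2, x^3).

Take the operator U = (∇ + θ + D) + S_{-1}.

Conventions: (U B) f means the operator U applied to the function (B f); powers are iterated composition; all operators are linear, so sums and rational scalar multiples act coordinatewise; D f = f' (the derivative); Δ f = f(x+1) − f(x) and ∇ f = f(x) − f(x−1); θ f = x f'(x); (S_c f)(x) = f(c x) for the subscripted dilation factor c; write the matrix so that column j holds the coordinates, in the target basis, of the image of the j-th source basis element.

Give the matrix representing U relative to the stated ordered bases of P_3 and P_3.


image of 1: 1
image of x: 2
image of x^2: 3x^2 + 4x - 1
image of x^3: 2x^3 + 6x^2 - 3x + 1
each image's coordinates form column j of the matrix

the matrix is [[1, 2, -1, 1]; [0, 0, 4, -3]; [0, 0, 3, 6]; [0, 0, 0, 2]] (rows listed top to bottom)


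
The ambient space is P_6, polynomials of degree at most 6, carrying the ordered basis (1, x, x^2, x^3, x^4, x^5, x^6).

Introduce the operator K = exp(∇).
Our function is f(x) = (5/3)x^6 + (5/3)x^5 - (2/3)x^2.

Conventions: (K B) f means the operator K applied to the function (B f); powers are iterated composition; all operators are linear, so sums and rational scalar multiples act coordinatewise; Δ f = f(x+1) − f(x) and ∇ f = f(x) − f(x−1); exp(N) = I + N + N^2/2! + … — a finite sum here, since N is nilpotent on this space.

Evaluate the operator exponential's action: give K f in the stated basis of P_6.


the result is g(x) = (5/3)x^6 + (35/3)x^5 + (25/3)x^4 - (100/3)x^3 + (23/3)x^2 + 27x - 35/3

order-1 term: 10x^5 - (50/3)x^4 + (50/3)x^3 - (25/3)x^2 + (1/3)x + 2/3
order-2 term: 25x^4 - (250/3)x^3 + 125x^2 - (275/3)x + 26
order-3 term: (100/3)x^3 - (400/3)x^2 + 200x - 325/3
order-4 term: 25x^2 - (275/3)x + 275/3
order-5 term: 10x - 70/3
order-6 term: 5/3
the series for exp(∇) f terminates at order 6
exp(∇) f = (5/3)x^6 + (35/3)x^5 + (25/3)x^4 - (100/3)x^3 + (23/3)x^2 + 27x - 35/3


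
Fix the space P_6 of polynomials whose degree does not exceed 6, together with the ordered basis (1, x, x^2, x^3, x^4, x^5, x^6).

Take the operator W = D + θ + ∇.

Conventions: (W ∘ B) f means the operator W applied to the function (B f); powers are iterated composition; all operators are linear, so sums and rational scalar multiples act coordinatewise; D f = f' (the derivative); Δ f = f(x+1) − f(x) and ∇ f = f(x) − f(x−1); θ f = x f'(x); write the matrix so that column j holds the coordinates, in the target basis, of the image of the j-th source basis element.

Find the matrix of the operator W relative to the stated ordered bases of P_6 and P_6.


the matrix is [[0, 2, -1, 1, -1, 1, -1]; [0, 1, 4, -3, 4, -5, 6]; [0, 0, 2, 6, -6, 10, -15]; [0, 0, 0, 3, 8, -10, 20]; [0, 0, 0, 0, 4, 10, -15]; [0, 0, 0, 0, 0, 5, 12]; [0, 0, 0, 0, 0, 0, 6]] (rows listed top to bottom)

image of 1: 0
image of x: x + 2
image of x^2: 2x^2 + 4x - 1
image of x^3: 3x^3 + 6x^2 - 3x + 1
image of x^4: 4x^4 + 8x^3 - 6x^2 + 4x - 1
image of x^5: 5x^5 + 10x^4 - 10x^3 + 10x^2 - 5x + 1
image of x^6: 6x^6 + 12x^5 - 15x^4 + 20x^3 - 15x^2 + 6x - 1
each image's coordinates form column j of the matrix


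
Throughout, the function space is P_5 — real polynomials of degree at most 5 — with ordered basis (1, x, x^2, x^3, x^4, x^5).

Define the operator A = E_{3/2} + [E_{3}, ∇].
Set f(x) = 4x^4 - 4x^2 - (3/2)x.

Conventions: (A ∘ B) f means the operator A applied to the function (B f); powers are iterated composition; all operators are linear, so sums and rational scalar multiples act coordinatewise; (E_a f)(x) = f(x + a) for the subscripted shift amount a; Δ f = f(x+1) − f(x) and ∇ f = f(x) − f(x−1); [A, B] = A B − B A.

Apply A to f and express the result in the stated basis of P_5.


E_{3/2} f = 4x^4 + 24x^3 + 50x^2 + (81/2)x + 9
∇ f = 16x^3 - 24x^2 + 8x - 3/2
E_{3} ∇ f = 16x^3 + 120x^2 + 296x + 477/2
E_{3} f = 4x^4 + 48x^3 + 212x^2 + (813/2)x + 567/2
∇ E_{3} f = 16x^3 + 120x^2 + 296x + 477/2
[E_{3}, ∇] f = 0
(E_{3/2} + [E_{3}, ∇]) f = 4x^4 + 24x^3 + 50x^2 + (81/2)x + 9

the result is g(x) = 4x^4 + 24x^3 + 50x^2 + (81/2)x + 9


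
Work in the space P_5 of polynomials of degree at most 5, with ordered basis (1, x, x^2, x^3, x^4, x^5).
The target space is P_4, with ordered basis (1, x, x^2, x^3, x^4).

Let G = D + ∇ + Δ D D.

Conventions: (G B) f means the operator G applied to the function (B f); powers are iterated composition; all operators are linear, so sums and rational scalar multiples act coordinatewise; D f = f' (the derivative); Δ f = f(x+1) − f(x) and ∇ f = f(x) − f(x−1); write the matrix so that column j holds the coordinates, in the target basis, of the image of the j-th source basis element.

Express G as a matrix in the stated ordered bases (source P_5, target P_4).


the matrix is [[0, 2, -1, 7, 11, 21]; [0, 0, 4, -3, 28, 55]; [0, 0, 0, 6, -6, 70]; [0, 0, 0, 0, 8, -10]; [0, 0, 0, 0, 0, 10]] (rows listed top to bottom)

image of 1: 0
image of x: 2
image of x^2: 4x - 1
image of x^3: 6x^2 - 3x + 7
image of x^4: 8x^3 - 6x^2 + 28x + 11
image of x^5: 10x^4 - 10x^3 + 70x^2 + 55x + 21
each image's coordinates form column j of the matrix


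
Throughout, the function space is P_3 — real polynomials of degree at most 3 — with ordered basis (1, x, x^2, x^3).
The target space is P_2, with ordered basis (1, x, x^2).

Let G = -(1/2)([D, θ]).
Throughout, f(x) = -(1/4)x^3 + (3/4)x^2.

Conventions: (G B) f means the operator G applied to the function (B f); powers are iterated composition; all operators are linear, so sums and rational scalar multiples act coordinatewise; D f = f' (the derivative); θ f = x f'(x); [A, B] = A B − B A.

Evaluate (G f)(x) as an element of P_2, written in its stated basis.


θ f = -(3/4)x^3 + (3/2)x^2
D θ f = -(9/4)x^2 + 3x
D f = -(3/4)x^2 + (3/2)x
θ D f = -(3/2)x^2 + (3/2)x
[D, θ] f = -(3/4)x^2 + (3/2)x
(-(1/2)([D, θ])) f = (3/8)x^2 - (3/4)x

g(x) = (3/8)x^2 - (3/4)x


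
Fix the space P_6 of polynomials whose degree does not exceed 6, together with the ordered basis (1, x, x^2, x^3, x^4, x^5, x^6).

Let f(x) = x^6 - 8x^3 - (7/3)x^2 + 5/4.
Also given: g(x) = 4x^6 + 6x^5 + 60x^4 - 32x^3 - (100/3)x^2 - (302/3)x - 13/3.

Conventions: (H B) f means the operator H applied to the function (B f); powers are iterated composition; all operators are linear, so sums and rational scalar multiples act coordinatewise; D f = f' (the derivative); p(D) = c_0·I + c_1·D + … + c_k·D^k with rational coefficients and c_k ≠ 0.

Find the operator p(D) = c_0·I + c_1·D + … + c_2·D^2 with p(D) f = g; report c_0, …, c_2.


D^0 f = x^6 - 8x^3 - (7/3)x^2 + 5/4
D^1 f = 6x^5 - 24x^2 - (14/3)x
D^2 f = 30x^4 - 48x - 14/3
matching coefficients of g against c_0 f + c_1 Df + … from the top degree down determines the c_i
solution: c_0 = 4, c_1 = 1, c_2 = 2

p(D) = 4·I + D + 2·D^2, i.e. c_0 = 4, c_1 = 1, c_2 = 2


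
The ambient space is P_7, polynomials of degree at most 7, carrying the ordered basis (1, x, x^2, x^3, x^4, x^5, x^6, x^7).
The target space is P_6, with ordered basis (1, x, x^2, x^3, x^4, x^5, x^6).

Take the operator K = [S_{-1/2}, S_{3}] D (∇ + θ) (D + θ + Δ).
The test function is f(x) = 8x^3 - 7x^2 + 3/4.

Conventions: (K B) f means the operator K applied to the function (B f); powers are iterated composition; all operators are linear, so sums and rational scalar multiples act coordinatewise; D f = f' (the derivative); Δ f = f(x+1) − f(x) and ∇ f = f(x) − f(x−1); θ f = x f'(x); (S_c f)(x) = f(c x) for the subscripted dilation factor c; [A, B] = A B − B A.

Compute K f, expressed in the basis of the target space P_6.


g(x) = 0

D f = 24x^2 - 14x
θ f = 24x^3 - 14x^2
Δ f = 24x^2 + 10x + 1
(D + θ + Δ) f = 24x^3 + 34x^2 - 4x + 1
∇ (D + θ + Δ) f = 72x^2 - 4x - 14
θ (D + θ + Δ) f = 72x^3 + 68x^2 - 4x
(∇ + θ) (D + θ + Δ) f = 72x^3 + 140x^2 - 8x - 14
D (∇ + θ) (D + θ + Δ) f = 216x^2 + 280x - 8
S_{3} (D (∇ + θ) (D + θ + Δ)) f = 1944x^2 + 840x - 8
S_{-1/2} S_{3} (D (∇ + θ) (D + θ + Δ)) f = 486x^2 - 420x - 8
S_{-1/2} (D (∇ + θ) (D + θ + Δ)) f = 54x^2 - 140x - 8
S_{3} S_{-1/2} (D (∇ + θ) (D + θ + Δ)) f = 486x^2 - 420x - 8
[S_{-1/2}, S_{3}] (D (∇ + θ) (D + θ + Δ)) f = 0


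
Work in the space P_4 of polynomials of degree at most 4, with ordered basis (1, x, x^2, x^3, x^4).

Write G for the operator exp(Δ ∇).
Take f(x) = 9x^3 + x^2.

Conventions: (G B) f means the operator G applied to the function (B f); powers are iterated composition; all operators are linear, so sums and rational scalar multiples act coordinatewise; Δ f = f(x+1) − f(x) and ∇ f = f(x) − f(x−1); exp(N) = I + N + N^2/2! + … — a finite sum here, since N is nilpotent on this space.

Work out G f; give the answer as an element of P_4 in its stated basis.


order-1 term: 54x + 2
the series for exp(Δ ∇) f terminates at order 1
exp(Δ ∇) f = 9x^3 + x^2 + 54x + 2

the image equals g(x) = 9x^3 + x^2 + 54x + 2


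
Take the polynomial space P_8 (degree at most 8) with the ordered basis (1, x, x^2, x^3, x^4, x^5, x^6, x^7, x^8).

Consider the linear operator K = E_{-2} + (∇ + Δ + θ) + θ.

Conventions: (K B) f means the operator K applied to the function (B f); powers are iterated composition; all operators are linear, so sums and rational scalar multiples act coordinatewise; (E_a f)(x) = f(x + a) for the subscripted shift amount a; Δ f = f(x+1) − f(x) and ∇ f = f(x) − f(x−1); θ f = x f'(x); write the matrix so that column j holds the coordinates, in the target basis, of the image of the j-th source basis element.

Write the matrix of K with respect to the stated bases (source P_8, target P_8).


image of 1: 1
image of x: 3x
image of x^2: 5x^2 + 4
image of x^3: 7x^3 + 12x - 6
image of x^4: 9x^4 + 24x^2 - 24x + 16
image of x^5: 11x^5 + 40x^3 - 60x^2 + 80x - 30
image of x^6: 13x^6 + 60x^4 - 120x^3 + 240x^2 - 180x + 64
image of x^7: 15x^7 + 84x^5 - 210x^4 + 560x^3 - 630x^2 + 448x - 126
image of x^8: 17x^8 + 112x^6 - 336x^5 + 1120x^4 - 1680x^3 + 1792x^2 - 1008x + 256
each image's coordinates form column j of the matrix

the matrix is [[1, 0, 4, -6, 16, -30, 64, -126, 256]; [0, 3, 0, 12, -24, 80, -180, 448, -1008]; [0, 0, 5, 0, 24, -60, 240, -630, 1792]; [0, 0, 0, 7, 0, 40, -120, 560, -1680]; [0, 0, 0, 0, 9, 0, 60, -210, 1120]; [0, 0, 0, 0, 0, 11, 0, 84, -336]; [0, 0, 0, 0, 0, 0, 13, 0, 112]; [0, 0, 0, 0, 0, 0, 0, 15, 0]; [0, 0, 0, 0, 0, 0, 0, 0, 17]] (rows listed top to bottom)


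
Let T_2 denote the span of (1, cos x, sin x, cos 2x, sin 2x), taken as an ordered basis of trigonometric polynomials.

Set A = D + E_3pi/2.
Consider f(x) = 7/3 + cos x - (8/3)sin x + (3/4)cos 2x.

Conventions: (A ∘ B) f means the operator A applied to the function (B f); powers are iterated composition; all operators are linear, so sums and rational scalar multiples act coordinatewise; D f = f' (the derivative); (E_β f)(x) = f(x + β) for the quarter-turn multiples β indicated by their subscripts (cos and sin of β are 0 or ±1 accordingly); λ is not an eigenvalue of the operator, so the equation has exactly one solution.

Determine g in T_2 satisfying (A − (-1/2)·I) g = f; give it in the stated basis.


write g with unknown coordinates in the stated basis and equate coefficients in (A − (-1/2)·I) g = f
solving from the highest basis element down gives g = 14/9 + 2cos x - (16/3)sin x - (3/34)cos 2x + (6/17)sin 2x
check: A g = 14/9 + (27/34)cos 2x - (3/17)sin 2x
so A g − (-1/2)·g = 7/3 + cos x - (8/3)sin x + (3/4)cos 2x = f ✓

the image equals g(x) = 14/9 + 2cos x - (16/3)sin x - (3/34)cos 2x + (6/17)sin 2x


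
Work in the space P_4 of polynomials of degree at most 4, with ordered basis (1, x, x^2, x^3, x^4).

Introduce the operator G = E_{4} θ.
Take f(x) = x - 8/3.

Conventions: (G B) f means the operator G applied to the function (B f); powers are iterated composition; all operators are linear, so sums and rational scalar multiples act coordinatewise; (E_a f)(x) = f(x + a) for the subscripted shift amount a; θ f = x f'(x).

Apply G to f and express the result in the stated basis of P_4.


θ f = x
E_{4} θ f = x + 4

the image equals g(x) = x + 4


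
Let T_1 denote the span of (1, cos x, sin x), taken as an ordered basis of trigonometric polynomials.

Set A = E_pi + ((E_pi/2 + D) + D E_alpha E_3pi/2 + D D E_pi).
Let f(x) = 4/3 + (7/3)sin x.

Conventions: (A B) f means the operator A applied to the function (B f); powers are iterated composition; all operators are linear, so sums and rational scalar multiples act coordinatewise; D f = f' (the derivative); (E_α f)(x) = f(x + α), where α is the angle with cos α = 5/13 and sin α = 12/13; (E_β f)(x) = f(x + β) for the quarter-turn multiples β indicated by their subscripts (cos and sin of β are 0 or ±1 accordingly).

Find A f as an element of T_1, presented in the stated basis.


E_pi f = 4/3 - (7/3)sin x
E_pi/2 f = 4/3 + (7/3)cos x
D f = (7/3)cos x
(E_pi/2 + D) f = 4/3 + (14/3)cos x
E_3pi/2 f = 4/3 - (7/3)cos x
E_alpha E_3pi/2 f = 4/3 - (35/39)cos x + (28/13)sin x
D E_alpha E_3pi/2 f = (28/13)cos x + (35/39)sin x
E_pi f = 4/3 - (7/3)sin x
D E_pi f = -(7/3)cos x
D D E_pi f = (7/3)sin x
((E_pi/2 + D) + D E_alpha E_3pi/2 + D D E_pi) f = 4/3 + (266/39)cos x + (42/13)sin x
(E_pi + ((E_pi/2 + D) + D E_alpha E_3pi/2 + D D E_pi)) f = 8/3 + (266/39)cos x + (35/39)sin x

the result is g(x) = 8/3 + (266/39)cos x + (35/39)sin x


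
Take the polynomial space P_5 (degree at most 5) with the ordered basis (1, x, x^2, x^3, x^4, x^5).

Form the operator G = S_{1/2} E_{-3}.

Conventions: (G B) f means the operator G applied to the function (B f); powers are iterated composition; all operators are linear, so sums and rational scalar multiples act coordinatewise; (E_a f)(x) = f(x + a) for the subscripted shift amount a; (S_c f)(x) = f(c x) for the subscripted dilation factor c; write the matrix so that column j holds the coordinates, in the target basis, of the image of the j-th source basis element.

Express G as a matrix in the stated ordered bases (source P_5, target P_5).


the matrix is [[1, -3, 9, -27, 81, -243]; [0, 1/2, -3, 27/2, -54, 405/2]; [0, 0, 1/4, -9/4, 27/2, -135/2]; [0, 0, 0, 1/8, -3/2, 45/4]; [0, 0, 0, 0, 1/16, -15/16]; [0, 0, 0, 0, 0, 1/32]] (rows listed top to bottom)

image of 1: 1
image of x: (1/2)x - 3
image of x^2: (1/4)x^2 - 3x + 9
image of x^3: (1/8)x^3 - (9/4)x^2 + (27/2)x - 27
image of x^4: (1/16)x^4 - (3/2)x^3 + (27/2)x^2 - 54x + 81
image of x^5: (1/32)x^5 - (15/16)x^4 + (45/4)x^3 - (135/2)x^2 + (405/2)x - 243
each image's coordinates form column j of the matrix


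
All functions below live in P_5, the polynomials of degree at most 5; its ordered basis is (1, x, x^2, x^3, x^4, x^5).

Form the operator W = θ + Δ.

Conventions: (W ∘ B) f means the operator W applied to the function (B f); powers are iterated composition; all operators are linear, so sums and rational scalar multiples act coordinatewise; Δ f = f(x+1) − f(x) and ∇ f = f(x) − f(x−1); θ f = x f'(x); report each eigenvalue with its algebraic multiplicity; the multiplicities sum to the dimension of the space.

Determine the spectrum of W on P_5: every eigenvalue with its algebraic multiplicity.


λ = 0 (multiplicity 1), λ = 1 (multiplicity 1), λ = 2 (multiplicity 1), λ = 3 (multiplicity 1), λ = 4 (multiplicity 1), λ = 5 (multiplicity 1)

image of 1: 0
image of x: x + 1
image of x^2: 2x^2 + 2x + 1
image of x^3: 3x^3 + 3x^2 + 3x + 1
image of x^4: 4x^4 + 4x^3 + 6x^2 + 4x + 1
image of x^5: 5x^5 + 5x^4 + 10x^3 + 10x^2 + 5x + 1
the matrix is upper triangular; its diagonal is (0, 1, 2, 3, 4, 5)
for a triangular matrix the eigenvalues are the diagonal entries, with algebraic multiplicity their repetition count


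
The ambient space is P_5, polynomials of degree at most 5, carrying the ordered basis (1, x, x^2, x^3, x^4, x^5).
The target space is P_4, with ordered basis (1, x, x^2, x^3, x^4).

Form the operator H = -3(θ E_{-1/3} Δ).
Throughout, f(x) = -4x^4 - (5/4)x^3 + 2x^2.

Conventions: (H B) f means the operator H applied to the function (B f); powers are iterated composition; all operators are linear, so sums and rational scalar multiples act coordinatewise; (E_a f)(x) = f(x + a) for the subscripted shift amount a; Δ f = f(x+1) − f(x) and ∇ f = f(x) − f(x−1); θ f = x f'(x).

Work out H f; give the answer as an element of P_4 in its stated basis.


Δ f = -16x^3 - (111/4)x^2 - (63/4)x - 13/4
E_{-1/3} Δ f = -16x^3 - (47/4)x^2 - (31/12)x - 53/108
θ E_{-1/3} Δ f = -48x^3 - (47/2)x^2 - (31/12)x
(-3(θ E_{-1/3} Δ)) f = 144x^3 + (141/2)x^2 + (31/4)x

the image equals g(x) = 144x^3 + (141/2)x^2 + (31/4)x


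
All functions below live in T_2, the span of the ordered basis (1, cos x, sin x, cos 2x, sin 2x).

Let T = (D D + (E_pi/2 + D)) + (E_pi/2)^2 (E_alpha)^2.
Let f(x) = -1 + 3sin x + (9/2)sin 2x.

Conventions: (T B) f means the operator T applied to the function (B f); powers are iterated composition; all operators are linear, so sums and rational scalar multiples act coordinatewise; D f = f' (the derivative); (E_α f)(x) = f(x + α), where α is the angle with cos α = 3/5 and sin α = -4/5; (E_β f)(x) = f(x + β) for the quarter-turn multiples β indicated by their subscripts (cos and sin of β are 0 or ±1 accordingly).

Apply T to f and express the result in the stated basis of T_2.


the result is g(x) = -2 + (222/25)cos x - (54/25)sin x + (7137/625)cos 2x - (16434/625)sin 2x

D f = 3cos x + 9cos 2x
D D f = -3sin x - 18sin 2x
E_pi/2 f = -1 + 3cos x - (9/2)sin 2x
D f = 3cos x + 9cos 2x
(E_pi/2 + D) f = -1 + 6cos x + 9cos 2x - (9/2)sin 2x
(D D + (E_pi/2 + D)) f = -1 + 6cos x - 3sin x + 9cos 2x - (45/2)sin 2x
E_alpha f = -1 - (12/5)cos x + (9/5)sin x - (108/25)cos 2x - (63/50)sin 2x
E_alpha E_alpha f = -1 - (72/25)cos x - (21/25)sin x + (1512/625)cos 2x - (4743/1250)sin 2x
E_pi/2 (E_alpha)^2 f = -1 - (21/25)cos x + (72/25)sin x - (1512/625)cos 2x + (4743/1250)sin 2x
E_pi/2 E_pi/2 (E_alpha)^2 f = -1 + (72/25)cos x + (21/25)sin x + (1512/625)cos 2x - (4743/1250)sin 2x
((D D + (E_pi/2 + D)) + (E_pi/2)^2 (E_alpha)^2) f = -2 + (222/25)cos x - (54/25)sin x + (7137/625)cos 2x - (16434/625)sin 2x


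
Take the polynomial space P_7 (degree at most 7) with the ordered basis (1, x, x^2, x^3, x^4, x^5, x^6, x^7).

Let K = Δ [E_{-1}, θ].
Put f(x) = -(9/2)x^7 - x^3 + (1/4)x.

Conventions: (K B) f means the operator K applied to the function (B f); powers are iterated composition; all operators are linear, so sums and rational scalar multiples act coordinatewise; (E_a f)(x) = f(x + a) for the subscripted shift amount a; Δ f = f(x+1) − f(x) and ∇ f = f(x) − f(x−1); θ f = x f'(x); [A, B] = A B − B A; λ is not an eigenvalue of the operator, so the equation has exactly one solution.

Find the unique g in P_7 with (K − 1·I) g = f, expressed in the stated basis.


write g with unknown coordinates in the stated basis and equate coefficients in (K − 1·I) g = f
solving from the highest basis element down gives g = (9/2)x^7 - 189x^5 + (945/2)x^4 + 3151x^3 - (21735/2)x^2 - (38581/4)x + 56769/2
check: K g = -189x^5 + (945/2)x^4 + 3150x^3 - (21735/2)x^2 - 9645x + 56769/2
so K g − 1·g = -(9/2)x^7 - x^3 + (1/4)x = f ✓

g(x) = (9/2)x^7 - 189x^5 + (945/2)x^4 + 3151x^3 - (21735/2)x^2 - (38581/4)x + 56769/2


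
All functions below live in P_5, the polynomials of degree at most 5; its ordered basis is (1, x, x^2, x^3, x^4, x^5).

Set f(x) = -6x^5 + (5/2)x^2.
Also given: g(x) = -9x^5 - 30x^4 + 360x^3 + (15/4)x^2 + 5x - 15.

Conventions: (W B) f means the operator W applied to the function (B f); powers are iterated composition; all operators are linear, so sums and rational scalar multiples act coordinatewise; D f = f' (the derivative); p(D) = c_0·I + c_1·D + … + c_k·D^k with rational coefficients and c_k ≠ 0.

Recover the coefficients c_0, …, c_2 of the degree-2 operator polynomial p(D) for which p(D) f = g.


p(D) = (3/2)·I + D − 3·D^2, i.e. c_0 = 3/2, c_1 = 1, c_2 = -3

D^0 f = -6x^5 + (5/2)x^2
D^1 f = -30x^4 + 5x
D^2 f = -120x^3 + 5
matching coefficients of g against c_0 f + c_1 Df + … from the top degree down determines the c_i
solution: c_0 = 3/2, c_1 = 1, c_2 = -3


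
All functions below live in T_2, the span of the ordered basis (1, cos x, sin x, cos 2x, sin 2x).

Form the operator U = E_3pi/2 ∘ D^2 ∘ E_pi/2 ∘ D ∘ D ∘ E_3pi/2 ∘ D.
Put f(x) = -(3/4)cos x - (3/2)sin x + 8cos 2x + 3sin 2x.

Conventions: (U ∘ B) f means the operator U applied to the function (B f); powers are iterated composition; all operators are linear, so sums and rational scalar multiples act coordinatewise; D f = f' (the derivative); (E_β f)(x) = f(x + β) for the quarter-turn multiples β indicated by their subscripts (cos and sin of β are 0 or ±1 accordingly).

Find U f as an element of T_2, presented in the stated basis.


D f = -(3/2)cos x + (3/4)sin x + 6cos 2x - 16sin 2x
E_3pi/2 D f = -(3/4)cos x - (3/2)sin x - 6cos 2x + 16sin 2x
D (E_3pi/2 ∘ D) f = -(3/2)cos x + (3/4)sin x + 32cos 2x + 12sin 2x
D D (E_3pi/2 ∘ D) f = (3/4)cos x + (3/2)sin x + 24cos 2x - 64sin 2x
E_pi/2 D D (E_3pi/2 ∘ D) f = (3/2)cos x - (3/4)sin x - 24cos 2x + 64sin 2x
D (E_pi/2 ∘ D) D (E_3pi/2 ∘ D) f = -(3/4)cos x - (3/2)sin x + 128cos 2x + 48sin 2x
D D (E_pi/2 ∘ D) D (E_3pi/2 ∘ D) f = -(3/2)cos x + (3/4)sin x + 96cos 2x - 256sin 2x
E_3pi/2 D^2 (E_pi/2 ∘ D) D (E_3pi/2 ∘ D) f = -(3/4)cos x - (3/2)sin x - 96cos 2x + 256sin 2x

g(x) = -(3/4)cos x - (3/2)sin x - 96cos 2x + 256sin 2x


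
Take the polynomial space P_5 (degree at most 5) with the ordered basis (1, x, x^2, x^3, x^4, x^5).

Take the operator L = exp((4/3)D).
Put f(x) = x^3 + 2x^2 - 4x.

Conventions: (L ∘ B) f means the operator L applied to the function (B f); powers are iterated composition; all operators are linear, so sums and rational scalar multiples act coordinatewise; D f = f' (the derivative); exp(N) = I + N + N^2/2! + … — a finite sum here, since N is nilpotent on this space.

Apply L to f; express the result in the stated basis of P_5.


g(x) = x^3 + 6x^2 + (20/3)x + 16/27

order-1 term: 4x^2 + (16/3)x - 16/3
order-2 term: (16/3)x + 32/9
order-3 term: 64/27
the series for exp((4/3)D) f terminates at order 3
exp((4/3)D) f = x^3 + 6x^2 + (20/3)x + 16/27


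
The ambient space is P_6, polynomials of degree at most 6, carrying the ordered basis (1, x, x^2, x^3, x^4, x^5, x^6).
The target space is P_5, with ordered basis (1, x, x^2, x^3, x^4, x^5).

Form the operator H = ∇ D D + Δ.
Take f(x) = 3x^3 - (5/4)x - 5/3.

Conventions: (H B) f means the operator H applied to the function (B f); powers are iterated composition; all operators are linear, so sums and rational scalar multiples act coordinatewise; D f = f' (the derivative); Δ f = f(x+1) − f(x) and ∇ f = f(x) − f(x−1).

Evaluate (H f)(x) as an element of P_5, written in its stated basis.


the image equals g(x) = 9x^2 + 9x + 79/4

D f = 9x^2 - 5/4
D D f = 18x
∇ D D f = 18
Δ f = 9x^2 + 9x + 7/4
(∇ D D + Δ) f = 9x^2 + 9x + 79/4


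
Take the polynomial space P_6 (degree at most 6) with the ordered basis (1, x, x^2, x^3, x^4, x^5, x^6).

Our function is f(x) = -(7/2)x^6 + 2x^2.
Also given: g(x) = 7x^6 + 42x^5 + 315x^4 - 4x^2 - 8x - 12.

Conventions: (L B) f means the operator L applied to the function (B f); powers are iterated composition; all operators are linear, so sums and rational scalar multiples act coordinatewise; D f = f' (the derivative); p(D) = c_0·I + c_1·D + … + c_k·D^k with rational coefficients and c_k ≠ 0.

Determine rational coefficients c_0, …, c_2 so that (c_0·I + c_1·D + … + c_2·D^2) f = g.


c_0 = -2, c_1 = -2, c_2 = -3

D^0 f = -(7/2)x^6 + 2x^2
D^1 f = -21x^5 + 4x
D^2 f = -105x^4 + 4
matching coefficients of g against c_0 f + c_1 Df + … from the top degree down determines the c_i
solution: c_0 = -2, c_1 = -2, c_2 = -3


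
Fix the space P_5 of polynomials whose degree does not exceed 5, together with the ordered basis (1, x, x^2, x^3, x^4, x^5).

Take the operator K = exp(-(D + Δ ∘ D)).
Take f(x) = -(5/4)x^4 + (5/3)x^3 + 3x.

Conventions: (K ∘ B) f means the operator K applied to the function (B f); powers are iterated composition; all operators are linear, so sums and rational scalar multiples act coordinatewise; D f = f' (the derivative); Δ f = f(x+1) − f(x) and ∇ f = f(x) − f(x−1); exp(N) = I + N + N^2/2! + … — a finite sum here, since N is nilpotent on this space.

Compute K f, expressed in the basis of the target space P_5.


the result is g(x) = -(5/4)x^4 + (20/3)x^3 + (5/2)x^2 - 12x - 131/12

order-1 term: 5x^3 + 10x^2 + 5x - 3
order-2 term: -(15/2)x^2 - 25x - 20
order-3 term: 5x + 40/3
order-4 term: -5/4
the series for exp(-(D + Δ ∘ D)) f terminates at order 4
exp(-(D + Δ ∘ D)) f = -(5/4)x^4 + (20/3)x^3 + (5/2)x^2 - 12x - 131/12


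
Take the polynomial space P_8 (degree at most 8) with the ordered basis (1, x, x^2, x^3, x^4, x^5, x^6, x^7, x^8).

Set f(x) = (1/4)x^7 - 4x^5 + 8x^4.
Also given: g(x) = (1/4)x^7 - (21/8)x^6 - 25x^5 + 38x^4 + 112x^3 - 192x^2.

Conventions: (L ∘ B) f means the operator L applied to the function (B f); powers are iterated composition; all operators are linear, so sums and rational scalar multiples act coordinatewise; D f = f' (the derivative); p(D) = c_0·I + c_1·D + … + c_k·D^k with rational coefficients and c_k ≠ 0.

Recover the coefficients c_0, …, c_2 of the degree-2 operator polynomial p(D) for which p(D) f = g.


c_0 = 1, c_1 = -3/2, c_2 = -2

D^0 f = (1/4)x^7 - 4x^5 + 8x^4
D^1 f = (7/4)x^6 - 20x^4 + 32x^3
D^2 f = (21/2)x^5 - 80x^3 + 96x^2
matching coefficients of g against c_0 f + c_1 Df + … from the top degree down determines the c_i
solution: c_0 = 1, c_1 = -3/2, c_2 = -2


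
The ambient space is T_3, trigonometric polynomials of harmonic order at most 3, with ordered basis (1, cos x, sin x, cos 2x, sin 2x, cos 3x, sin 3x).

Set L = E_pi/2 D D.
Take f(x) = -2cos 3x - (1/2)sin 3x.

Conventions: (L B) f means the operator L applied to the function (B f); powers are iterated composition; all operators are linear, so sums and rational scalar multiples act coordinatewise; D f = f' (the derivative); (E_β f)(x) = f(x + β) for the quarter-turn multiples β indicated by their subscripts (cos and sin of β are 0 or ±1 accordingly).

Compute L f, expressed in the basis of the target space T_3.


D f = -(3/2)cos 3x + 6sin 3x
D D f = 18cos 3x + (9/2)sin 3x
E_pi/2 D D f = -(9/2)cos 3x + 18sin 3x

the result is g(x) = -(9/2)cos 3x + 18sin 3x


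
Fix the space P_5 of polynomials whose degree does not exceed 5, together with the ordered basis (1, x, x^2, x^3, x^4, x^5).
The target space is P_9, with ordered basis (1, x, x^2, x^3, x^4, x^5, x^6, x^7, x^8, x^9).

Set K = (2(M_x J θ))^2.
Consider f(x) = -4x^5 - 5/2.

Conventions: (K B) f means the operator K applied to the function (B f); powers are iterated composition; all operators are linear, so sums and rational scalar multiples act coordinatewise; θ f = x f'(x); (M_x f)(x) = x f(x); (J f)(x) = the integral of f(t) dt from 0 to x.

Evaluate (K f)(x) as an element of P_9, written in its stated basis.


θ f = -20x^5
J θ f = -(10/3)x^6
M_x J θ f = -(10/3)x^7
(2(M_x J θ)) f = -(20/3)x^7
θ (2(M_x J θ)) f = -(140/3)x^7
J θ (2(M_x J θ)) f = -(35/6)x^8
M_x J θ (2(M_x J θ)) f = -(35/6)x^9
(2(M_x J θ)) (2(M_x J θ)) f = -(35/3)x^9

the image equals g(x) = -(35/3)x^9


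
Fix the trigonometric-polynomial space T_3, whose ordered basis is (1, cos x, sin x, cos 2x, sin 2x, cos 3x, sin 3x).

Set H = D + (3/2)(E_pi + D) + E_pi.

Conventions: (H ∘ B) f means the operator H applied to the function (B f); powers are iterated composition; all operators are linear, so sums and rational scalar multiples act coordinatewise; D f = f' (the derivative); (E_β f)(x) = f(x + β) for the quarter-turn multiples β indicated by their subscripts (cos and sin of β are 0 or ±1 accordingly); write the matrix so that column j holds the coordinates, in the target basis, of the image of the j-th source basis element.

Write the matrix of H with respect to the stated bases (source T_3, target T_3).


image of 1: 5/2
image of cos x: -(5/2)cos x - (5/2)sin x
image of sin x: (5/2)cos x - (5/2)sin x
image of cos 2x: (5/2)cos 2x - 5sin 2x
image of sin 2x: 5cos 2x + (5/2)sin 2x
image of cos 3x: -(5/2)cos 3x - (15/2)sin 3x
image of sin 3x: (15/2)cos 3x - (5/2)sin 3x
each image's coordinates form column j of the matrix

the matrix is [[5/2, 0, 0, 0, 0, 0, 0]; [0, -5/2, 5/2, 0, 0, 0, 0]; [0, -5/2, -5/2, 0, 0, 0, 0]; [0, 0, 0, 5/2, 5, 0, 0]; [0, 0, 0, -5, 5/2, 0, 0]; [0, 0, 0, 0, 0, -5/2, 15/2]; [0, 0, 0, 0, 0, -15/2, -5/2]] (rows listed top to bottom)


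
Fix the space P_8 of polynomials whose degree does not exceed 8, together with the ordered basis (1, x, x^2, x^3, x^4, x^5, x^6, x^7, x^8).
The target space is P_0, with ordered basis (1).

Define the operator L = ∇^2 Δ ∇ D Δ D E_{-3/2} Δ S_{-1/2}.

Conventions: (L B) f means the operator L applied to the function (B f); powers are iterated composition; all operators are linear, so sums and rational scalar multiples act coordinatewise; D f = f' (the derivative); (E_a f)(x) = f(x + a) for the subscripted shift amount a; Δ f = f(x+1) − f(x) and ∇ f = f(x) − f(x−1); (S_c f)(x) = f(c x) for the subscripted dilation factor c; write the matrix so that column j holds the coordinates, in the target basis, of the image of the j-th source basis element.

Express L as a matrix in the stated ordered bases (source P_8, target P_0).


the matrix is [[0, 0, 0, 0, 0, 0, 0, 0, 315/2]] (rows listed top to bottom)

image of 1: 0
image of x: 0
image of x^2: 0
image of x^3: 0
image of x^4: 0
image of x^5: 0
image of x^6: 0
image of x^7: 0
image of x^8: 315/2
each image's coordinates form column j of the matrix
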